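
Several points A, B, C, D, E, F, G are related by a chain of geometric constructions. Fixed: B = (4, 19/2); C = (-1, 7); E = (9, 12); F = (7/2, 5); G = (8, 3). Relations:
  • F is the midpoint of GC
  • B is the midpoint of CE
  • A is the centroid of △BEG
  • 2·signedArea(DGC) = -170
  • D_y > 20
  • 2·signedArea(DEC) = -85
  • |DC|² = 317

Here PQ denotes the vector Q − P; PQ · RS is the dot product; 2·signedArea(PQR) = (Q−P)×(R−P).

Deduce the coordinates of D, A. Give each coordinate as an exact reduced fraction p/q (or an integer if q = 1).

1. D_x = 10  [2·signedArea(DGC) = -170 ∩ 2·signedArea(DEC) = -85]
2. D_y = 21  [2·signedArea(DGC) = -170 ∩ 2·signedArea(DEC) = -85]
   → D = (10, 21)
3. A_x = 7  [A is the centroid of △BEG]
4. A_y = 49/6  [A is the centroid of △BEG]
   → A = (7, 49/6)

A = (7, 49/6)
D = (10, 21)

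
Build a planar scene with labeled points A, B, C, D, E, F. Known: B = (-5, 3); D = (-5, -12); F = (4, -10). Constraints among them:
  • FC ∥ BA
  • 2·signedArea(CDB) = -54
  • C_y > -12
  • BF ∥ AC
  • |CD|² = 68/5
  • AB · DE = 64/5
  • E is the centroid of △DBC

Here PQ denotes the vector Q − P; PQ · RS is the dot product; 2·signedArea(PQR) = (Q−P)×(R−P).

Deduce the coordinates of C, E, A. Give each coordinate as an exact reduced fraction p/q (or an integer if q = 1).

A = (-52/5, 9/5)
C = (-7/5, -56/5)
E = (-19/5, -101/15)

1. C_x = -7/5  [2·signedArea(CDB) = -54]
2. C_y = -56/5  [|CD|² = 68/5]
   → C = (-7/5, -56/5)
3. E_x = -19/5  [E is the centroid of △DBC]
4. E_y = -101/15  [E is the centroid of △DBC]
   → E = (-19/5, -101/15)
5. A_x = -52/5  [BF ∥ AC ∩ FC ∥ BA]
6. A_y = 9/5  [BF ∥ AC ∩ FC ∥ BA]
   → A = (-52/5, 9/5)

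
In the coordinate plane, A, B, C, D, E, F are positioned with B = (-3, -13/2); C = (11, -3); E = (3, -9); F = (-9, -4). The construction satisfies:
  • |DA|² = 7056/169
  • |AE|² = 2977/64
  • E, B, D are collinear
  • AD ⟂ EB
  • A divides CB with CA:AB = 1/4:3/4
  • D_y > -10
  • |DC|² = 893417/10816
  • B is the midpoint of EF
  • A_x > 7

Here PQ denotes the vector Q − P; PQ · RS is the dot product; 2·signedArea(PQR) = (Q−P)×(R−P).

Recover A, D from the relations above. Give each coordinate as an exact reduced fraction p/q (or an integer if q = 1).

A = (15/2, -31/8)
D = (1695/338, -13303/1352)

1. A_x = 15/2  [A divides CB with CA:AB = 1/4:3/4]
2. A_y = -31/8  [A divides CB with CA:AB = 1/4:3/4]
   → A = (15/2, -31/8)
3. D_x = 1695/338  [E, B, D are collinear ∩ AD ⟂ EB]
4. D_y = -13303/1352  [E, B, D are collinear ∩ AD ⟂ EB]
   → D = (1695/338, -13303/1352)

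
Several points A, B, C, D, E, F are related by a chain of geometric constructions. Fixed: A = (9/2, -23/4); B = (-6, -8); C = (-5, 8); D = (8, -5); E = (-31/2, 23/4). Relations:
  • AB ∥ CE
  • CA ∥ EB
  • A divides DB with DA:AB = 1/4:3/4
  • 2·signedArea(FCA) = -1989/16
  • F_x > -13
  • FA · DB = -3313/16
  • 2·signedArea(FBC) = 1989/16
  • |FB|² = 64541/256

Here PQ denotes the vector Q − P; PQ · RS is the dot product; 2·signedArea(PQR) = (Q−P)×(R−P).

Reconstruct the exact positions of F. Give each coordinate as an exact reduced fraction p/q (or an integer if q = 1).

F = (-103/8, 101/16)

1. F_x = -103/8  [2·signedArea(FCA) = -1989/16 ∩ FA · DB = -3313/16]
2. F_y = 101/16  [2·signedArea(FCA) = -1989/16 ∩ FA · DB = -3313/16]
   → F = (-103/8, 101/16)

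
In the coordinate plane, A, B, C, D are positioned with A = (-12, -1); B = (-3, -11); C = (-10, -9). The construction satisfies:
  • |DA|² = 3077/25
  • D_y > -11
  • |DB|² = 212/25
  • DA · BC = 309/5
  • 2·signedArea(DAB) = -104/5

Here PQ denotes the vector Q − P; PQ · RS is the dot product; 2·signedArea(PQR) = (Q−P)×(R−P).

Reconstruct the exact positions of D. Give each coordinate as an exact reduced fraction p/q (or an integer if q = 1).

1. D_x = -29/5  [2·signedArea(DAB) = -104/5 ∩ DA · BC = 309/5]
2. D_y = -51/5  [2·signedArea(DAB) = -104/5 ∩ DA · BC = 309/5]
   → D = (-29/5, -51/5)

D = (-29/5, -51/5)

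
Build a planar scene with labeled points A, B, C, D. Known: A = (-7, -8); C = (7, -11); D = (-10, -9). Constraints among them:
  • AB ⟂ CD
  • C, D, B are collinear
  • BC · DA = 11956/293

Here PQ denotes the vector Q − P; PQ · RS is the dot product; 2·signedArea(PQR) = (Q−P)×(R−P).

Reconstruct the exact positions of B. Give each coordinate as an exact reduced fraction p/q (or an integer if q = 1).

B = (-2097/293, -2735/293)

1. B_x = -2097/293  [C, D, B are collinear ∩ AB ⟂ CD]
2. B_y = -2735/293  [C, D, B are collinear ∩ AB ⟂ CD]
   → B = (-2097/293, -2735/293)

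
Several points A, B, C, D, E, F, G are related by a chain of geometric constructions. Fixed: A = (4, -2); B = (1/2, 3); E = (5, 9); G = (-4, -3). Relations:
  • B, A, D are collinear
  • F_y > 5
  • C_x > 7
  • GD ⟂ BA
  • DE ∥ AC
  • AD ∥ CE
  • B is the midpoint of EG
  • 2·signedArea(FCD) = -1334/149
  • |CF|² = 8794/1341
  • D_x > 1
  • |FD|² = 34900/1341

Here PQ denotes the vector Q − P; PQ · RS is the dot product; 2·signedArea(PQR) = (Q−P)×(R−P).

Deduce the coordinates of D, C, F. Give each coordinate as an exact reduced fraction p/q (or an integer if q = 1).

C = (1067/149, 881/149)
D = (274/149, 162/149)
F = (14/3, 16/3)

1. D_x = 274/149  [B, A, D are collinear ∩ GD ⟂ BA]
2. D_y = 162/149  [B, A, D are collinear ∩ GD ⟂ BA]
   → D = (274/149, 162/149)
3. C_x = 1067/149  [AD ∥ CE ∩ DE ∥ AC]
4. C_y = 881/149  [AD ∥ CE ∩ DE ∥ AC]
   → C = (1067/149, 881/149)
5. F_x = 14/3  [line 719/149·x + -793/149·y + 874/149 = 0 ∩ |FD|² = 34900/1341]
6. F_y = 16/3  [line 719/149·x + -793/149·y + 874/149 = 0 ∩ |FD|² = 34900/1341]
   → F = (14/3, 16/3)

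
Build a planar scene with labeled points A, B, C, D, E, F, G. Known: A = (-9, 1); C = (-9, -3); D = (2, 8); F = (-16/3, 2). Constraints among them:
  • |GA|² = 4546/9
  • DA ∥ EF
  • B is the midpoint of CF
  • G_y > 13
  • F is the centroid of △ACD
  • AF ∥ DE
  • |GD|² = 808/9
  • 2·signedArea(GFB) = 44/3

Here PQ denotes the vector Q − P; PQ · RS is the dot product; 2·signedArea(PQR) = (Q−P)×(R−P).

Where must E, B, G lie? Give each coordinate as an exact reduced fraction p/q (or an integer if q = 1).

B = (-43/6, -1/2)
E = (17/3, 9)
G = (28/3, 14)

1. E_x = 17/3  [DA ∥ EF ∩ AF ∥ DE]
2. E_y = 9  [DA ∥ EF ∩ AF ∥ DE]
   → E = (17/3, 9)
3. B_x = -43/6  [B is the midpoint of CF]
4. B_y = -1/2  [B is the midpoint of CF]
   → B = (-43/6, -1/2)
5. G_x = 28/3  [line 5/2·x + -11/6·y + 7/3 = 0 ∩ |GD|² = 808/9]
6. G_y = 14  [line 5/2·x + -11/6·y + 7/3 = 0 ∩ |GD|² = 808/9]
   → G = (28/3, 14)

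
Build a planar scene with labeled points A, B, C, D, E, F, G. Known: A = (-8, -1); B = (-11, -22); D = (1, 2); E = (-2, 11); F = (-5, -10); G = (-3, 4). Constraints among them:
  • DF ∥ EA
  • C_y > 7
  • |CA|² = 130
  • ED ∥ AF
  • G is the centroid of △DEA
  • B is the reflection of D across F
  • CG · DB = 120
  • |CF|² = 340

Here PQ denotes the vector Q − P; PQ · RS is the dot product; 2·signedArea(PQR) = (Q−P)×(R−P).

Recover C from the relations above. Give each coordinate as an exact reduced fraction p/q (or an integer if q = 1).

1. C_x = -1  [line 12·x + 24·y + -180 = 0 ∩ |CF|² = 340]
2. C_y = 8  [line 12·x + 24·y + -180 = 0 ∩ |CF|² = 340]
   → C = (-1, 8)

C = (-1, 8)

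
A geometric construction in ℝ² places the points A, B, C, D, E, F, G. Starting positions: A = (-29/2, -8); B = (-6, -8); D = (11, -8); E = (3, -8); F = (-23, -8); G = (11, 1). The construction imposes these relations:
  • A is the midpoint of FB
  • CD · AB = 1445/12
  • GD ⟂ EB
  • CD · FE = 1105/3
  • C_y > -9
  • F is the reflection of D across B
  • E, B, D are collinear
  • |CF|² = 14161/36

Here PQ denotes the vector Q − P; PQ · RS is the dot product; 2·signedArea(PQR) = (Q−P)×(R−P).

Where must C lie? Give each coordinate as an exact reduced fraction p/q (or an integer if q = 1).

C = (-19/6, -8)

1. C_x = -19/6  [CD · AB = 1445/12]
2. C_y = -8  [|CF|² = 14161/36]
   → C = (-19/6, -8)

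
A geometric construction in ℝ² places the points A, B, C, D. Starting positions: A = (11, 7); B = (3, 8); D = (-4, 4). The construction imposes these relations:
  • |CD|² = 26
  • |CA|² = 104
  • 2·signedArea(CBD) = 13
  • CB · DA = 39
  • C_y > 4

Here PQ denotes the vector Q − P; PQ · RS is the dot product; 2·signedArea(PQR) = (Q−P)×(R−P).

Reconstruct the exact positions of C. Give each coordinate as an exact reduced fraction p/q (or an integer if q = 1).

C = (1, 5)

1. C_x = 1  [2·signedArea(CBD) = 13 ∩ CB · DA = 39]
2. C_y = 5  [2·signedArea(CBD) = 13 ∩ CB · DA = 39]
   → C = (1, 5)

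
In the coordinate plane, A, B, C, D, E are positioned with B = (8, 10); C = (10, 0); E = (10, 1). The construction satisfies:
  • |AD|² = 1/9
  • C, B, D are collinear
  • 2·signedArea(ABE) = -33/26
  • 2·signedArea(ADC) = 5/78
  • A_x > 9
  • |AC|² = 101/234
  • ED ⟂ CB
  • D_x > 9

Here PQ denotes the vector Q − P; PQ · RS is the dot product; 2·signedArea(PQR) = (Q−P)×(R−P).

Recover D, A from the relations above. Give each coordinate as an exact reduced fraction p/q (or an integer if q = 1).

A = (775/78, 17/26)
D = (255/26, 25/26)

1. D_x = 255/26  [C, B, D are collinear ∩ ED ⟂ CB]
2. D_y = 25/26  [C, B, D are collinear ∩ ED ⟂ CB]
   → D = (255/26, 25/26)
3. A_x = 775/78  [2·signedArea(ADC) = 5/78 ∩ 2·signedArea(ABE) = -33/26]
4. A_y = 17/26  [2·signedArea(ADC) = 5/78 ∩ 2·signedArea(ABE) = -33/26]
   → A = (775/78, 17/26)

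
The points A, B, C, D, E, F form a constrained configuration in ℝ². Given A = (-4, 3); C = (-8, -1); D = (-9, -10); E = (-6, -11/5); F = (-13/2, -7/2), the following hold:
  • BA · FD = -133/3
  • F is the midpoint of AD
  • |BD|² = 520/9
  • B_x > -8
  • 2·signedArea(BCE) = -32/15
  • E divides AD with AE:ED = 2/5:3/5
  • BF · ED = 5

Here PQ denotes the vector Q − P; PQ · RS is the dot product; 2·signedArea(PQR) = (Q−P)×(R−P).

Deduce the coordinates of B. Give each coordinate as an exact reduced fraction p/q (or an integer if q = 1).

1. B_x = -7  [2·signedArea(BCE) = -32/15 ∩ BA · FD = -133/3]
2. B_y = -8/3  [2·signedArea(BCE) = -32/15 ∩ BA · FD = -133/3]
   → B = (-7, -8/3)

B = (-7, -8/3)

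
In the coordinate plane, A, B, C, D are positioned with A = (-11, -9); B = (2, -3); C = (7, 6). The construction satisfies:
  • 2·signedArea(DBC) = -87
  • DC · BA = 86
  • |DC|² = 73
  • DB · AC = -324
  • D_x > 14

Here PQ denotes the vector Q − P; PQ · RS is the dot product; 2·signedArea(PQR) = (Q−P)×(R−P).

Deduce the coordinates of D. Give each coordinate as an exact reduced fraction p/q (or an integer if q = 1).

D = (15, 3)

1. D_x = 15  [2·signedArea(DBC) = -87 ∩ DB · AC = -324]
2. D_y = 3  [2·signedArea(DBC) = -87 ∩ DB · AC = -324]
   → D = (15, 3)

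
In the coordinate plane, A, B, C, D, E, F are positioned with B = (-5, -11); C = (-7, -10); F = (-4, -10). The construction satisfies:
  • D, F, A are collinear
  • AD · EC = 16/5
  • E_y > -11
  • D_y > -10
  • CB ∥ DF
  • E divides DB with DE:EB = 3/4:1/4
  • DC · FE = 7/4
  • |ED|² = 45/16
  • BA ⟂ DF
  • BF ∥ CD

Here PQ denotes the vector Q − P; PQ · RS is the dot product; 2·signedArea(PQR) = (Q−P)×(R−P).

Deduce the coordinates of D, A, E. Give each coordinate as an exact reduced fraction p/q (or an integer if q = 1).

1. D_x = -6  [CB ∥ DF ∩ BF ∥ CD]
2. D_y = -9  [CB ∥ DF ∩ BF ∥ CD]
   → D = (-6, -9)
3. A_x = -22/5  [D, F, A are collinear ∩ BA ⟂ DF]
4. A_y = -49/5  [D, F, A are collinear ∩ BA ⟂ DF]
   → A = (-22/5, -49/5)
5. E_x = -21/4  [E divides DB with DE:EB = 3/4:1/4]
6. E_y = -21/2  [E divides DB with DE:EB = 3/4:1/4]
   → E = (-21/4, -21/2)

A = (-22/5, -49/5)
D = (-6, -9)
E = (-21/4, -21/2)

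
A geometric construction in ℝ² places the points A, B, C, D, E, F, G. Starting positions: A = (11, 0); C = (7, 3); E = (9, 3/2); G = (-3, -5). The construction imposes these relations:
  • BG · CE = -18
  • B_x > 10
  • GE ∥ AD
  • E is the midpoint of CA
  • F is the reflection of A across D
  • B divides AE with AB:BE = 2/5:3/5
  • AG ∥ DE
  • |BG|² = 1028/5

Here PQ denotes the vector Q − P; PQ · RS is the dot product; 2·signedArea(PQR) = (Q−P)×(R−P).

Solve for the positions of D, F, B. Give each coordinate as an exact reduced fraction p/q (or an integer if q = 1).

1. D_x = 23  [AG ∥ DE ∩ GE ∥ AD]
2. D_y = 13/2  [AG ∥ DE ∩ GE ∥ AD]
   → D = (23, 13/2)
3. F_x = 35  [F is the reflection of A across D]
4. F_y = 13  [F is the reflection of A across D]
   → F = (35, 13)
5. B_x = 51/5  [B divides AE with AB:BE = 2/5:3/5]
6. B_y = 3/5  [B divides AE with AB:BE = 2/5:3/5]
   → B = (51/5, 3/5)

B = (51/5, 3/5)
D = (23, 13/2)
F = (35, 13)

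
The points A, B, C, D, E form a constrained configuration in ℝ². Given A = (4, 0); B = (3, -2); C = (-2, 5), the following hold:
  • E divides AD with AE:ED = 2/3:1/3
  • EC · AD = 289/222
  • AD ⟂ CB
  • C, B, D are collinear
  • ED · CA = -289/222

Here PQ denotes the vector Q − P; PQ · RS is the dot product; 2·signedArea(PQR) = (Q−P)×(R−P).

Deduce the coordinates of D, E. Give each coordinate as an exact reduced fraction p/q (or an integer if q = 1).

D = (177/74, -85/74)
E = (325/111, -85/111)

1. D_x = 177/74  [C, B, D are collinear ∩ AD ⟂ CB]
2. D_y = -85/74  [C, B, D are collinear ∩ AD ⟂ CB]
   → D = (177/74, -85/74)
3. E_x = 325/111  [E divides AD with AE:ED = 2/3:1/3]
4. E_y = -85/111  [E divides AD with AE:ED = 2/3:1/3]
   → E = (325/111, -85/111)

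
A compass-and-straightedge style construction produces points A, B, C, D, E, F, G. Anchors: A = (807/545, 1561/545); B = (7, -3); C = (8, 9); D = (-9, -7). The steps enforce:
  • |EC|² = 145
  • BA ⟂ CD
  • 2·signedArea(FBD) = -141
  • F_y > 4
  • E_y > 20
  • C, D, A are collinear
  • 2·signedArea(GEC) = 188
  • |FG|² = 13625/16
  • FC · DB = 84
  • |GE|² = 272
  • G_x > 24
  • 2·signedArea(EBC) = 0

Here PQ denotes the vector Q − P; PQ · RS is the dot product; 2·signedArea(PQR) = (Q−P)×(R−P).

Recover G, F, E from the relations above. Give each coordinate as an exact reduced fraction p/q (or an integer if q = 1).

E = (9, 21)
F = (15/4, 5)
G = (25, 25)

1. F_x = 15/4  [2·signedArea(FBD) = -141 ∩ FC · DB = 84]
2. F_y = 5  [2·signedArea(FBD) = -141 ∩ FC · DB = 84]
   → F = (15/4, 5)
3. E_x = 9  [line -12·x + 1·y + 87 = 0 ∩ |EC|² = 145]
4. E_y = 21  [line -12·x + 1·y + 87 = 0 ∩ |EC|² = 145]
   → E = (9, 21)
5. G_x = 25  [line 12·x + -1·y + -275 = 0 ∩ |FG|² = 13625/16]
6. G_y = 25  [line 12·x + -1·y + -275 = 0 ∩ |FG|² = 13625/16]
   → G = (25, 25)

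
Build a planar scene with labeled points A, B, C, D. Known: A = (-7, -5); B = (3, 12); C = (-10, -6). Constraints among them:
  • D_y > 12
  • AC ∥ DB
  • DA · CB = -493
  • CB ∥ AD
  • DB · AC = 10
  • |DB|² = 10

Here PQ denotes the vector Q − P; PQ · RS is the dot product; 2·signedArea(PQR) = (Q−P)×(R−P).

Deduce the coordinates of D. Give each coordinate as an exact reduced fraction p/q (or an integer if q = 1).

D = (6, 13)

1. D_x = 6  [AC ∥ DB ∩ CB ∥ AD]
2. D_y = 13  [AC ∥ DB ∩ CB ∥ AD]
   → D = (6, 13)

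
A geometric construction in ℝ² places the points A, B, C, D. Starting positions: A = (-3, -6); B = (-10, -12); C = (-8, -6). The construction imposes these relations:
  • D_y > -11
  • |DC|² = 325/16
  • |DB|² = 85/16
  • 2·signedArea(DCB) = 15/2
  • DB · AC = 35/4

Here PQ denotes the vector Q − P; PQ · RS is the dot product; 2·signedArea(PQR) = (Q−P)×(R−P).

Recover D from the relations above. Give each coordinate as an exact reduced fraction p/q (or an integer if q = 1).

1. D_x = -33/4  [2·signedArea(DCB) = 15/2 ∩ DB · AC = 35/4]
2. D_y = -21/2  [2·signedArea(DCB) = 15/2 ∩ DB · AC = 35/4]
   → D = (-33/4, -21/2)

D = (-33/4, -21/2)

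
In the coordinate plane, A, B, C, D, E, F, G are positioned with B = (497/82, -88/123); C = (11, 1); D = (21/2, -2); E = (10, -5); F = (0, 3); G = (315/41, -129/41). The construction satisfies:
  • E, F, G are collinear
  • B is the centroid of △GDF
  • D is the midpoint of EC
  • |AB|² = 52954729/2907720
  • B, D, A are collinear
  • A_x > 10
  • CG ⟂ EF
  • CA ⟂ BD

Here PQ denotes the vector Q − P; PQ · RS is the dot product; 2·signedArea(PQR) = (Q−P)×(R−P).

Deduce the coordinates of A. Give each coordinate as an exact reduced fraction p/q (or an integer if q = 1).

A = (1641297/161540, -307201/161540)

1. A_x = 1641297/161540  [B, D, A are collinear ∩ CA ⟂ BD]
2. A_y = -307201/161540  [B, D, A are collinear ∩ CA ⟂ BD]
   → A = (1641297/161540, -307201/161540)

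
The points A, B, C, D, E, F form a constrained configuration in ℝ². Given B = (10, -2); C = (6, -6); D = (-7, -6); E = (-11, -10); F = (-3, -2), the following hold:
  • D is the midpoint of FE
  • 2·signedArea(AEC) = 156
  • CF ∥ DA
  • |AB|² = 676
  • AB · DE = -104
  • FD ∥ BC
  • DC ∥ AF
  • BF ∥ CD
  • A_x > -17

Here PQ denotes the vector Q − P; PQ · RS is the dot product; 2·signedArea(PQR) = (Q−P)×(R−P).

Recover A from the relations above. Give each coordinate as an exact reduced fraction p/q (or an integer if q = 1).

A = (-16, -2)

1. A_x = -16  [DC ∥ AF ∩ CF ∥ DA]
2. A_y = -2  [DC ∥ AF ∩ CF ∥ DA]
   → A = (-16, -2)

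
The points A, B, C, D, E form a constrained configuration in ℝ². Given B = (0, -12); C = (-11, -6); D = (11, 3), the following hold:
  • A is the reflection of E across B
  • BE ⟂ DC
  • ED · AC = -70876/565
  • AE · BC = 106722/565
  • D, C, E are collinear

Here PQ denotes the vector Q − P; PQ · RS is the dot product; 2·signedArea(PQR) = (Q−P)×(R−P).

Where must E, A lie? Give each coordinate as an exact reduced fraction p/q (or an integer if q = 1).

A = (2079/565, -11862/565)
E = (-2079/565, -1698/565)

1. E_x = -2079/565  [D, C, E are collinear ∩ BE ⟂ DC]
2. E_y = -1698/565  [D, C, E are collinear ∩ BE ⟂ DC]
   → E = (-2079/565, -1698/565)
3. A_x = 2079/565  [A is the reflection of E across B]
4. A_y = -11862/565  [A is the reflection of E across B]
   → A = (2079/565, -11862/565)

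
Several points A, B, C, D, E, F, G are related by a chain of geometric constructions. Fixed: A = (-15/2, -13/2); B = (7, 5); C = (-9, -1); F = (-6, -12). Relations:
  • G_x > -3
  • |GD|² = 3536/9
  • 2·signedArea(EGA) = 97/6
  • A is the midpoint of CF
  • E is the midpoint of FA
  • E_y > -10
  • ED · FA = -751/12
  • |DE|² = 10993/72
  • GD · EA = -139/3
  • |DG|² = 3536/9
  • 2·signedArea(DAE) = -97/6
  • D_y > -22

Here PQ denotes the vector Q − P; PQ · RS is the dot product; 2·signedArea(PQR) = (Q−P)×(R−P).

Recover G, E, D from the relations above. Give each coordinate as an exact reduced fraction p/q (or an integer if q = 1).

1. E_x = -27/4  [E is the midpoint of FA]
2. E_y = -37/4  [E is the midpoint of FA]
   → E = (-27/4, -37/4)
3. D_x = -28/3  [2·signedArea(DAE) = -97/6 ∩ ED · FA = -751/12]
4. D_y = -64/3  [2·signedArea(DAE) = -97/6 ∩ ED · FA = -751/12]
   → D = (-28/3, -64/3)
5. G_x = -8/3  [GD · EA = -139/3 ∩ 2·signedArea(EGA) = 97/6]
6. G_y = -8/3  [GD · EA = -139/3 ∩ 2·signedArea(EGA) = 97/6]
   → G = (-8/3, -8/3)

D = (-28/3, -64/3)
E = (-27/4, -37/4)
G = (-8/3, -8/3)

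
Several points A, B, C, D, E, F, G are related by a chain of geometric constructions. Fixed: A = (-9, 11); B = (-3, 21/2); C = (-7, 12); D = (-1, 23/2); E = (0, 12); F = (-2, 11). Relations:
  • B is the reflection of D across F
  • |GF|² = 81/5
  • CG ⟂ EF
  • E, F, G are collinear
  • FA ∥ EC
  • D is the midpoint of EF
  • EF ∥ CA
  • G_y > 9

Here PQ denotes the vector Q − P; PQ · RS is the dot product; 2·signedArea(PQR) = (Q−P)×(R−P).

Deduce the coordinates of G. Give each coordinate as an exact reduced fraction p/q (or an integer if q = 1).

1. G_x = -28/5  [E, F, G are collinear ∩ CG ⟂ EF]
2. G_y = 46/5  [E, F, G are collinear ∩ CG ⟂ EF]
   → G = (-28/5, 46/5)

G = (-28/5, 46/5)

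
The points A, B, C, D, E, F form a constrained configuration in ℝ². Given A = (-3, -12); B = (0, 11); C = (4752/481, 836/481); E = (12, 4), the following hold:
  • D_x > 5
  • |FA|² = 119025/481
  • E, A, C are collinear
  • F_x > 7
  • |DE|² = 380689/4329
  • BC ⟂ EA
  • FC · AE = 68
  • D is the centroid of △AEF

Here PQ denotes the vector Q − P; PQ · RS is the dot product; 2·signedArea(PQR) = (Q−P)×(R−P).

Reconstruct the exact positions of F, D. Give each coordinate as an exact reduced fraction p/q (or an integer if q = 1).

D = (2687/481, -4100/1443)
F = (3732/481, -252/481)

1. F_x = 3732/481  [line -15·x + -16·y + 108 = 0 ∩ |FA|² = 119025/481]
2. F_y = -252/481  [line -15·x + -16·y + 108 = 0 ∩ |FA|² = 119025/481]
   → F = (3732/481, -252/481)
3. D_x = 2687/481  [D is the centroid of △AEF]
4. D_y = -4100/1443  [D is the centroid of △AEF]
   → D = (2687/481, -4100/1443)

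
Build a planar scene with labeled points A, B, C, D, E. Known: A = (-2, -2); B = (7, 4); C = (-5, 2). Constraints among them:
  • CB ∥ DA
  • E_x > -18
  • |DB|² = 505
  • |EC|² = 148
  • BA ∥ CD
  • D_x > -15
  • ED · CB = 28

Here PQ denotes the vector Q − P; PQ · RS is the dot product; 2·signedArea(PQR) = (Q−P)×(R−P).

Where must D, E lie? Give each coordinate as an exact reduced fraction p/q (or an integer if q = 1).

D = (-14, -4)
E = (-17, 0)

1. D_x = -14  [CB ∥ DA ∩ BA ∥ CD]
2. D_y = -4  [CB ∥ DA ∩ BA ∥ CD]
   → D = (-14, -4)
3. E_x = -17  [line -12·x + -2·y + -204 = 0 ∩ |EC|² = 148]
4. E_y = 0  [line -12·x + -2·y + -204 = 0 ∩ |EC|² = 148]
   → E = (-17, 0)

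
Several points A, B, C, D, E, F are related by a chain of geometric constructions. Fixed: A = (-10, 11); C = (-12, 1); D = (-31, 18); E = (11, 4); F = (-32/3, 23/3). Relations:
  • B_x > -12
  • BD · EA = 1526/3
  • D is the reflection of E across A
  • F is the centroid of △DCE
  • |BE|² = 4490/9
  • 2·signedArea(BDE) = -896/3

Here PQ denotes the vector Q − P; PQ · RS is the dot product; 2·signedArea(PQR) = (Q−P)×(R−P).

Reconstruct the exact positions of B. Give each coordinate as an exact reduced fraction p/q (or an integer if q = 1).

1. B_x = -34/3  [BD · EA = 1526/3 ∩ 2·signedArea(BDE) = -896/3]
2. B_y = 13/3  [BD · EA = 1526/3 ∩ 2·signedArea(BDE) = -896/3]
   → B = (-34/3, 13/3)

B = (-34/3, 13/3)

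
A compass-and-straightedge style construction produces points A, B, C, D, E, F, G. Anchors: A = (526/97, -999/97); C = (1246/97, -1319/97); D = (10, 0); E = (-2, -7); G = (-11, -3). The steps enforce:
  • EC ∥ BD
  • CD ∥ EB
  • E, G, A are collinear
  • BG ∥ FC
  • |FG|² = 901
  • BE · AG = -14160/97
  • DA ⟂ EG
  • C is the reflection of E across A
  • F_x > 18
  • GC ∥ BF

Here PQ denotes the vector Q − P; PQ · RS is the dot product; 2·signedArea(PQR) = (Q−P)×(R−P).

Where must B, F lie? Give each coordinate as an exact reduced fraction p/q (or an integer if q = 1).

B = (-470/97, 640/97)
F = (19, -4)

1. B_x = -470/97  [EC ∥ BD ∩ CD ∥ EB]
2. B_y = 640/97  [EC ∥ BD ∩ CD ∥ EB]
   → B = (-470/97, 640/97)
3. F_x = 19  [BG ∥ FC ∩ GC ∥ BF]
4. F_y = -4  [BG ∥ FC ∩ GC ∥ BF]
   → F = (19, -4)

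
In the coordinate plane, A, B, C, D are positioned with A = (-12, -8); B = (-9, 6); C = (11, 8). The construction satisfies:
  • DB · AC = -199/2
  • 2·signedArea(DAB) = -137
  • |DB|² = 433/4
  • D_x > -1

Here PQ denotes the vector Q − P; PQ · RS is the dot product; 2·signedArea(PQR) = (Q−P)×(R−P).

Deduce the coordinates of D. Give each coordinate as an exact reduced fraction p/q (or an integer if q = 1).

1. D_x = -1/2  [DB · AC = -199/2 ∩ 2·signedArea(DAB) = -137]
2. D_y = 0  [DB · AC = -199/2 ∩ 2·signedArea(DAB) = -137]
   → D = (-1/2, 0)

D = (-1/2, 0)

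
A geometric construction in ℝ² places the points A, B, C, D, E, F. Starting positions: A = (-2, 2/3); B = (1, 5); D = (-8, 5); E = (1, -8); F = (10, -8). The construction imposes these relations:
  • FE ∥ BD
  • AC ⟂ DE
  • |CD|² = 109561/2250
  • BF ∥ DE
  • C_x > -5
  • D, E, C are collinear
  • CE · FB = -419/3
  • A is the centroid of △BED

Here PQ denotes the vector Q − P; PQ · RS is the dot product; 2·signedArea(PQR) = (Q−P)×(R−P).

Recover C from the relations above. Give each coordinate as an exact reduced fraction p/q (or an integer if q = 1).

C = (-1007/250, -553/750)

1. C_x = -1007/250  [D, E, C are collinear ∩ AC ⟂ DE]
2. C_y = -553/750  [D, E, C are collinear ∩ AC ⟂ DE]
   → C = (-1007/250, -553/750)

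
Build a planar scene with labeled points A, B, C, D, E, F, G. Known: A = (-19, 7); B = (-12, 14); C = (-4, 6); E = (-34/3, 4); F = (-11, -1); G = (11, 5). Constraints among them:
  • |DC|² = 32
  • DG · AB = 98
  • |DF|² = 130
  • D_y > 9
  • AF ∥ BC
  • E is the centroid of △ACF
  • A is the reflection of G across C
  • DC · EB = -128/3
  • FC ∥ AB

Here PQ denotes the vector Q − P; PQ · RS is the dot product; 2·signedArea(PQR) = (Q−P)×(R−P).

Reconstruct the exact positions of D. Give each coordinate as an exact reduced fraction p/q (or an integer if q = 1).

1. D_x = -8  [DC · EB = -128/3 ∩ DG · AB = 98]
2. D_y = 10  [DC · EB = -128/3 ∩ DG · AB = 98]
   → D = (-8, 10)

D = (-8, 10)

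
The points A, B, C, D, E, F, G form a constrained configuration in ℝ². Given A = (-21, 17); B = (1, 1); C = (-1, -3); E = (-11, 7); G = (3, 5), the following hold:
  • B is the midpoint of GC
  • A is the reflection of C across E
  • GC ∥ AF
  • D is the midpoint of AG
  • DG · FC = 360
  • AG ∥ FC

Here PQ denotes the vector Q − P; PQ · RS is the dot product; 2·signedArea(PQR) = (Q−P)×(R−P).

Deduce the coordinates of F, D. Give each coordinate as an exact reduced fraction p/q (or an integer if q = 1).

1. F_x = -25  [AG ∥ FC ∩ GC ∥ AF]
2. F_y = 9  [AG ∥ FC ∩ GC ∥ AF]
   → F = (-25, 9)
3. D_x = -9  [D is the midpoint of AG]
4. D_y = 11  [D is the midpoint of AG]
   → D = (-9, 11)

D = (-9, 11)
F = (-25, 9)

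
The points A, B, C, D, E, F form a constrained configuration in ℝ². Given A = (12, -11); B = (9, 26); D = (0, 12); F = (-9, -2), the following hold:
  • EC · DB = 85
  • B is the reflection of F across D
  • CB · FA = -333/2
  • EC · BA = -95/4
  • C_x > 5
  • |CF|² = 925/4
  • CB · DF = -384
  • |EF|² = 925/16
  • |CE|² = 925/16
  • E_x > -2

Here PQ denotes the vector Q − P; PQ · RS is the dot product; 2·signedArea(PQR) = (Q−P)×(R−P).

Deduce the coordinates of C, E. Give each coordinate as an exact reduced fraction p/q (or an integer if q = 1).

1. C_x = 6  [CB · DF = -384 ∩ CB · FA = -333/2]
2. C_y = 1/2  [CB · DF = -384 ∩ CB · FA = -333/2]
   → C = (6, 1/2)
3. E_x = -3/2  [EC · DB = 85 ∩ EC · BA = -95/4]
4. E_y = -3/4  [EC · DB = 85 ∩ EC · BA = -95/4]
   → E = (-3/2, -3/4)

C = (6, 1/2)
E = (-3/2, -3/4)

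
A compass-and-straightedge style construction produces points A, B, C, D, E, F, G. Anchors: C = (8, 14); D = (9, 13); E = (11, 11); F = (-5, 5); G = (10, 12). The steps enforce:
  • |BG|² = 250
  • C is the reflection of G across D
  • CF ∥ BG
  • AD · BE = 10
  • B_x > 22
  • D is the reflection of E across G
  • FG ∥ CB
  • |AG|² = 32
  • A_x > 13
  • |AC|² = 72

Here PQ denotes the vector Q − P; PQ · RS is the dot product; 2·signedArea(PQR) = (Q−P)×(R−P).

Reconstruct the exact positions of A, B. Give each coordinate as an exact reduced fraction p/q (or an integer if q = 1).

1. B_x = 23  [CF ∥ BG ∩ FG ∥ CB]
2. B_y = 21  [CF ∥ BG ∩ FG ∥ CB]
   → B = (23, 21)
3. A_x = 14  [line 12·x + 10·y + -248 = 0 ∩ |AC|² = 72]
4. A_y = 8  [line 12·x + 10·y + -248 = 0 ∩ |AC|² = 72]
   → A = (14, 8)

A = (14, 8)
B = (23, 21)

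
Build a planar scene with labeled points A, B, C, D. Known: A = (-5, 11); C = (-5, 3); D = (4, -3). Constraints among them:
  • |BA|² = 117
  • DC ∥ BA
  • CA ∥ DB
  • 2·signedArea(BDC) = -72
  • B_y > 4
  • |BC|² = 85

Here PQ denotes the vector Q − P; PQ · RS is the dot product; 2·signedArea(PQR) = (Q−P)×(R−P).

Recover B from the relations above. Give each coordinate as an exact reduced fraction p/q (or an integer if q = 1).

1. B_x = 4  [DC ∥ BA ∩ CA ∥ DB]
2. B_y = 5  [DC ∥ BA ∩ CA ∥ DB]
   → B = (4, 5)

B = (4, 5)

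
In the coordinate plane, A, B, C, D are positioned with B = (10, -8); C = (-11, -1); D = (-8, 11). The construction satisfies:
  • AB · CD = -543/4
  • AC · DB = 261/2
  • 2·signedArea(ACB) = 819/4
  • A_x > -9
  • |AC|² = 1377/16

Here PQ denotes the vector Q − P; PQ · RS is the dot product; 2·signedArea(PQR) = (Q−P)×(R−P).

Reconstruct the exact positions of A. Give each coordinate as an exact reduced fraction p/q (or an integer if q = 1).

A = (-35/4, 8)

1. A_x = -35/4  [AC · DB = 261/2 ∩ AB · CD = -543/4]
2. A_y = 8  [AC · DB = 261/2 ∩ AB · CD = -543/4]
   → A = (-35/4, 8)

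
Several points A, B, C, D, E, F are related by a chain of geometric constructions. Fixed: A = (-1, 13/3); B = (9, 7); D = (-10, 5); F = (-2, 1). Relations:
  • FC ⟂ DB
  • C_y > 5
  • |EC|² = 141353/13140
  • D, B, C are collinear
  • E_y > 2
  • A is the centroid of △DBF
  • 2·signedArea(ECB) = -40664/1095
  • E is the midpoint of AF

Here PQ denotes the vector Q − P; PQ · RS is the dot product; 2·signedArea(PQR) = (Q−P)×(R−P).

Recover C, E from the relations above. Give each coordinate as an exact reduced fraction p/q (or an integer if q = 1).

C = (-914/365, 2113/365)
E = (-3/2, 8/3)

1. C_x = -914/365  [D, B, C are collinear ∩ FC ⟂ DB]
2. C_y = 2113/365  [D, B, C are collinear ∩ FC ⟂ DB]
   → C = (-914/365, 2113/365)
3. E_x = -3/2  [E is the midpoint of AF]
4. E_y = 8/3  [E is the midpoint of AF]
   → E = (-3/2, 8/3)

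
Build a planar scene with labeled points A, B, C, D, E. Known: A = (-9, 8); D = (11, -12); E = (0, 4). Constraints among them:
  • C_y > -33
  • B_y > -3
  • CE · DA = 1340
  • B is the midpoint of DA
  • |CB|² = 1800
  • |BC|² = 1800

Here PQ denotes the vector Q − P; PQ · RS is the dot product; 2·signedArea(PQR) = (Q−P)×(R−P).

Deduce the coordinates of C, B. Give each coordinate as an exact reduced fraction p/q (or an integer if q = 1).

B = (1, -2)
C = (31, -32)

1. B_x = 1  [B is the midpoint of DA]
2. B_y = -2  [B is the midpoint of DA]
   → B = (1, -2)
3. C_x = 31  [line 20·x + -20·y + -1260 = 0 ∩ |CB|² = 1800]
4. C_y = -32  [line 20·x + -20·y + -1260 = 0 ∩ |CB|² = 1800]
   → C = (31, -32)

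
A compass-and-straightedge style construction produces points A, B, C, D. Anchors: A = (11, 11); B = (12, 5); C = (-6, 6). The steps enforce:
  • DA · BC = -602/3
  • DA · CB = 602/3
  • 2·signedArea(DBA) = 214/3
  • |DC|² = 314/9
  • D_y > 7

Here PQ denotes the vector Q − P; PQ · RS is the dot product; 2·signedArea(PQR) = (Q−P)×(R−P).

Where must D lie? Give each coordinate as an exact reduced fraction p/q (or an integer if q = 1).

D = (-1/3, 23/3)

1. D_x = -1/3  [2·signedArea(DBA) = 214/3 ∩ DA · CB = 602/3]
2. D_y = 23/3  [2·signedArea(DBA) = 214/3 ∩ DA · CB = 602/3]
   → D = (-1/3, 23/3)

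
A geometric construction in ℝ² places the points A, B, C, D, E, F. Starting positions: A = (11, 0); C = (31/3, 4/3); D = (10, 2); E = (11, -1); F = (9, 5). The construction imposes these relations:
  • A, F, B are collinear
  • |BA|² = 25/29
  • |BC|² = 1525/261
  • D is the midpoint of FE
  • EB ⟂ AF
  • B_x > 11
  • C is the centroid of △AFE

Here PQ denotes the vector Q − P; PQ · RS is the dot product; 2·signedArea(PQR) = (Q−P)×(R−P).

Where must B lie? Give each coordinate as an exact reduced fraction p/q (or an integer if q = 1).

1. B_x = 329/29  [A, F, B are collinear ∩ EB ⟂ AF]
2. B_y = -25/29  [A, F, B are collinear ∩ EB ⟂ AF]
   → B = (329/29, -25/29)

B = (329/29, -25/29)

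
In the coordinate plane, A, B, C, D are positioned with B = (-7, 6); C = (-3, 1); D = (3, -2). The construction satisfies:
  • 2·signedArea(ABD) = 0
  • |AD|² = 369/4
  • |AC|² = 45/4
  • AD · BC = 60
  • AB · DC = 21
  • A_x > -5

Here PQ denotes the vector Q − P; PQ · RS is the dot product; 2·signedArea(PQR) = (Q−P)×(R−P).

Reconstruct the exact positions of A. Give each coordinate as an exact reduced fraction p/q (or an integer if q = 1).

A = (-9/2, 4)

1. A_x = -9/2  [2·signedArea(ABD) = 0 ∩ AD · BC = 60]
2. A_y = 4  [2·signedArea(ABD) = 0 ∩ AD · BC = 60]
   → A = (-9/2, 4)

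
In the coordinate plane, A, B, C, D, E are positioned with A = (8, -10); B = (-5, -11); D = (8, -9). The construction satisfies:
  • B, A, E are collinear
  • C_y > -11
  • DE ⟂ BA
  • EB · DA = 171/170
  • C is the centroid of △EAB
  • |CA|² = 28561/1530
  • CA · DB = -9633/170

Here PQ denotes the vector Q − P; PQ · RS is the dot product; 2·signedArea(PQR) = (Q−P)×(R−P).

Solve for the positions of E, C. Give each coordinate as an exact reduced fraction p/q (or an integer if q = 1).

C = (1883/510, -5269/510)
E = (1373/170, -1699/170)

1. E_x = 1373/170  [B, A, E are collinear ∩ DE ⟂ BA]
2. E_y = -1699/170  [B, A, E are collinear ∩ DE ⟂ BA]
   → E = (1373/170, -1699/170)
3. C_x = 1883/510  [C is the centroid of △EAB]
4. C_y = -5269/510  [C is the centroid of △EAB]
   → C = (1883/510, -5269/510)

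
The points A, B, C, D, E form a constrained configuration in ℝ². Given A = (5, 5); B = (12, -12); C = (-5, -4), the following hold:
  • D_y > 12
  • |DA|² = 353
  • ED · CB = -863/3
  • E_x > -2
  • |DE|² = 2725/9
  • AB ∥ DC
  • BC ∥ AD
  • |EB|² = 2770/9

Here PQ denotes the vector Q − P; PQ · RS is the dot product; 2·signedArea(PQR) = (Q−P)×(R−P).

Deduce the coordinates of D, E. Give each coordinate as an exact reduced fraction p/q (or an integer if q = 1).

1. D_x = -12  [AB ∥ DC ∩ BC ∥ AD]
2. D_y = 13  [AB ∥ DC ∩ BC ∥ AD]
   → D = (-12, 13)
3. E_x = -5/3  [line -17·x + 8·y + -61/3 = 0 ∩ |EB|² = 2770/9]
4. E_y = -1  [line -17·x + 8·y + -61/3 = 0 ∩ |EB|² = 2770/9]
   → E = (-5/3, -1)

D = (-12, 13)
E = (-5/3, -1)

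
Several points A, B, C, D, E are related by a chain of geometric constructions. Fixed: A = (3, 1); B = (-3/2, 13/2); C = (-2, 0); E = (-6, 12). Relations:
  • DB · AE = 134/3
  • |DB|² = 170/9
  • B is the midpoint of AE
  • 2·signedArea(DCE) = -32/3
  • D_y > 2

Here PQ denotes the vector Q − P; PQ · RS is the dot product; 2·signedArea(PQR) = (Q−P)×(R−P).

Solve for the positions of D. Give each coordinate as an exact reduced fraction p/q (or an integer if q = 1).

1. D_x = -11/6  [2·signedArea(DCE) = -32/3 ∩ DB · AE = 134/3]
2. D_y = 13/6  [2·signedArea(DCE) = -32/3 ∩ DB · AE = 134/3]
   → D = (-11/6, 13/6)

D = (-11/6, 13/6)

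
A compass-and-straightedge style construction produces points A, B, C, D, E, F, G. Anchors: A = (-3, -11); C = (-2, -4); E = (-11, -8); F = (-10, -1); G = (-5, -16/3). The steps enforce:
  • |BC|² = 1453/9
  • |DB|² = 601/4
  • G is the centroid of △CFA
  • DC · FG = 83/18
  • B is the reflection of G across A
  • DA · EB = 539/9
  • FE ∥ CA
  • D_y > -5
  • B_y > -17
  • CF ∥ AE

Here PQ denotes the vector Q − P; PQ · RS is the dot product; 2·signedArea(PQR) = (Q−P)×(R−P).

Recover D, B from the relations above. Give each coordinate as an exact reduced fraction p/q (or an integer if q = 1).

1. B_x = -1  [B is the reflection of G across A]
2. B_y = -50/3  [B is the reflection of G across A]
   → B = (-1, -50/3)
3. D_x = -7/2  [line -5·x + 13/3·y + 49/18 = 0 ∩ |DB|² = 601/4]
4. D_y = -14/3  [line -5·x + 13/3·y + 49/18 = 0 ∩ |DB|² = 601/4]
   → D = (-7/2, -14/3)

B = (-1, -50/3)
D = (-7/2, -14/3)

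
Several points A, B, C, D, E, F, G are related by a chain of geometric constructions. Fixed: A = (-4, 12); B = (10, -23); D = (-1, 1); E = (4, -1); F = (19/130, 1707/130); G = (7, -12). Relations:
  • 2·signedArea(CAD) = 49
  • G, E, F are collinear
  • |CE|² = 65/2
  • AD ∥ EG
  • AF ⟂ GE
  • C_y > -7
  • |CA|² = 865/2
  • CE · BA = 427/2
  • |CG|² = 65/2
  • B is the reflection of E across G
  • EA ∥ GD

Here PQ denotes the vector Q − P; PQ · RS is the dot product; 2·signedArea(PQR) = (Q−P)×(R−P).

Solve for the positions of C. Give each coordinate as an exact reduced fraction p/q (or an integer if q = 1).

1. C_x = 11/2  [CE · BA = 427/2 ∩ 2·signedArea(CAD) = 49]
2. C_y = -13/2  [CE · BA = 427/2 ∩ 2·signedArea(CAD) = 49]
   → C = (11/2, -13/2)

C = (11/2, -13/2)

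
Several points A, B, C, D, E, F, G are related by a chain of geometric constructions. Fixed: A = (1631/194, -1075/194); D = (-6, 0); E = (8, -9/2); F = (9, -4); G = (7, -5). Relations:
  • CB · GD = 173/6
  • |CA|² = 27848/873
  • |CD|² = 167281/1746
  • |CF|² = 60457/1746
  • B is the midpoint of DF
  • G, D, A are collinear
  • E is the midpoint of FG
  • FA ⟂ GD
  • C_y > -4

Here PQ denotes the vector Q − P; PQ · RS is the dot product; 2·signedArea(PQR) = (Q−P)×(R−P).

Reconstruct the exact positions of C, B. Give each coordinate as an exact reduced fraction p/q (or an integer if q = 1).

B = (3/2, -2)
C = (1825/582, -2045/582)

1. B_x = 3/2  [B is the midpoint of DF]
2. B_y = -2  [B is the midpoint of DF]
   → B = (3/2, -2)
3. C_x = 1825/582  [line 13·x + -5·y + -175/3 = 0 ∩ |CA|² = 27848/873]
4. C_y = -2045/582  [line 13·x + -5·y + -175/3 = 0 ∩ |CA|² = 27848/873]
   → C = (1825/582, -2045/582)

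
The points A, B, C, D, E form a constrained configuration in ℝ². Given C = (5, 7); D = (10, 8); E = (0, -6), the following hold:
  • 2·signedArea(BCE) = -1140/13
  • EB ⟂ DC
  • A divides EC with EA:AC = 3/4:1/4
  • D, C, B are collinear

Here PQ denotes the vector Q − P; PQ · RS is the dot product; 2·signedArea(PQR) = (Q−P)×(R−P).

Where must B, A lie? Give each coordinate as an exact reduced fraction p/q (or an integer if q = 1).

A = (15/4, 15/4)
B = (-30/13, 72/13)

1. B_x = -30/13  [D, C, B are collinear ∩ EB ⟂ DC]
2. B_y = 72/13  [D, C, B are collinear ∩ EB ⟂ DC]
   → B = (-30/13, 72/13)
3. A_x = 15/4  [A divides EC with EA:AC = 3/4:1/4]
4. A_y = 15/4  [A divides EC with EA:AC = 3/4:1/4]
   → A = (15/4, 15/4)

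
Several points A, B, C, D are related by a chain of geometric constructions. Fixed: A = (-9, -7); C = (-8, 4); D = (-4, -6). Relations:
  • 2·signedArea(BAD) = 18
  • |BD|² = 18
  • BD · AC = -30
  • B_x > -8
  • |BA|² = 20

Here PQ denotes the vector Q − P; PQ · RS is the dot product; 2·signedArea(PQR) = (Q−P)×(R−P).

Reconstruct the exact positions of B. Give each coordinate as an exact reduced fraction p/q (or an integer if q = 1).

1. B_x = -7  [BD · AC = -30 ∩ 2·signedArea(BAD) = 18]
2. B_y = -3  [BD · AC = -30 ∩ 2·signedArea(BAD) = 18]
   → B = (-7, -3)

B = (-7, -3)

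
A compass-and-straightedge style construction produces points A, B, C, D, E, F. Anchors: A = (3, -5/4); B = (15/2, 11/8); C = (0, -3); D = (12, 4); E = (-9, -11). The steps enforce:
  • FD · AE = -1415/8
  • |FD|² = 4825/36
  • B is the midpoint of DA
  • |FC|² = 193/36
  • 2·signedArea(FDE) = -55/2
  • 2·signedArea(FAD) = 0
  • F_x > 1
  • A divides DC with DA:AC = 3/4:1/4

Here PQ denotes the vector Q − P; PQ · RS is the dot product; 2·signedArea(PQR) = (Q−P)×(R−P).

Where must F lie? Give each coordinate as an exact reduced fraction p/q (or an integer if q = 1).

1. F_x = 2  [2·signedArea(FAD) = 0 ∩ 2·signedArea(FDE) = -55/2]
2. F_y = -11/6  [2·signedArea(FAD) = 0 ∩ 2·signedArea(FDE) = -55/2]
   → F = (2, -11/6)

F = (2, -11/6)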